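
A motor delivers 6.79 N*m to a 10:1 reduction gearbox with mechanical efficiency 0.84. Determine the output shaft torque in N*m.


tau_out = tau_in * N * eta = 6.79 * 10 * 0.84 = 57.0360

57.0360 N*m


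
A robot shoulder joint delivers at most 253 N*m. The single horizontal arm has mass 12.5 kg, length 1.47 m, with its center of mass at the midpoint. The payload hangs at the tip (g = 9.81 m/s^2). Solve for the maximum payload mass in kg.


tau_arm = m_arm*g*(L/2) = 12.5*9.81*1.47/2 = 90.1294 N*m
tau_payload = tau_max - tau_arm = 253 - 90.1294 = 162.8706
m_payload = tau_payload / (g*L) = 162.8706 / (9.81*1.47) = 11.2942

11.2942 kg


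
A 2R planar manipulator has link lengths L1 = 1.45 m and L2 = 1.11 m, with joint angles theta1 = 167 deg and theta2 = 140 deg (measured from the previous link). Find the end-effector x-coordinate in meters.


x = L1*cos(th1) + L2*cos(th1+th2) = 1.45*cos(167 deg) + 1.11*cos(307 deg) = -0.7448

-0.7448 m


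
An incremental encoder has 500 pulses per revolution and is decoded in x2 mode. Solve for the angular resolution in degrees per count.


resolution = 360 / (PPR * 2) = 360 / 1000 = 0.3600

0.3600 degrees


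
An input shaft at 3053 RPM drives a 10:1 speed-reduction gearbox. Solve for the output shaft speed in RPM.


omega_out = omega_in / N = 3053 / 10 = 305.3000

305.3000 RPM


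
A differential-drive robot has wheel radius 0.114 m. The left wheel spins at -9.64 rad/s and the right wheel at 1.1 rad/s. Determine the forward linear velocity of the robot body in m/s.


v = r*(wR + wL)/2 = 0.114*(1.1 + -9.64)/2 = -0.4868

-0.4868 m/s


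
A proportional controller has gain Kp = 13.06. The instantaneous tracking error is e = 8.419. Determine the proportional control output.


u_P = Kp * e = 13.06 * 8.419 = 109.9521

109.9521


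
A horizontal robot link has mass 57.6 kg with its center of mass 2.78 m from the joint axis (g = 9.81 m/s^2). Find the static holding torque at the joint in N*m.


tau = m*g*L = 57.6 * 9.81 * 2.78 = 1570.8557

1570.8557 N*m


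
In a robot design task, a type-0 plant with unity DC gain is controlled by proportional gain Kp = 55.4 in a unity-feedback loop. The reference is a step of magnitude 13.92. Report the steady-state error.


e_ss = R/(1 + Kp) = 13.92/(1 + 55.4) = 13.92/56.4000 = 0.2468

0.2468


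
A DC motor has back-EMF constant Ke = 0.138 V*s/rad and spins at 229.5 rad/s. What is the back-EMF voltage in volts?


V_emf = Ke * omega = 0.138*229.5 = 31.6710

31.6710 V


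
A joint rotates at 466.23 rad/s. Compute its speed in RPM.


RPM = 466.23 * 60/(2*pi) = 4452.1685

4452.1685 RPM


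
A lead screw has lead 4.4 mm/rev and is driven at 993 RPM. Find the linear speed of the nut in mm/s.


v = lead * (RPM/60) = 4.4*993/60 = 72.8200

72.8200 mm/s


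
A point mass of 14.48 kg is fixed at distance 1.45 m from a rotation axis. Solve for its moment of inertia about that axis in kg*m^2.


I = m*r^2 = 14.48*1.45^2 = 30.4442

30.4442 kg*m^2


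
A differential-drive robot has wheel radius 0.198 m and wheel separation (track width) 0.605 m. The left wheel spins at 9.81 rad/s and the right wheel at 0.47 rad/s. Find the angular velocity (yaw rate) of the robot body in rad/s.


omega = r*(wR - wL)/L = 0.198*(0.47 - (9.81))/0.605 = -3.0567

-3.0567 rad/s


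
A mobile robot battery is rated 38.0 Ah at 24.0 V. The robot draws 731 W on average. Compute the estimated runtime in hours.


E = 38.0*24.0 = 912.0000 Wh
t = E/P = 912.0000/731 = 1.2476

1.2476 hours


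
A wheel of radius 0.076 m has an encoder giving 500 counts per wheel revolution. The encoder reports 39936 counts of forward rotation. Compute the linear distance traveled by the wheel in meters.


revs = 39936/500 = 79.872000
d = revs * 2*pi*r = 79.872000 * 2*pi*0.076 = 38.1406

38.1406 m


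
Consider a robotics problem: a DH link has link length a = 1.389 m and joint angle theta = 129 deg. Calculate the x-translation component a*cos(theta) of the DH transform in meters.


a*cos(theta) = 1.389*cos(129 deg) = -0.8741

-0.8741 m


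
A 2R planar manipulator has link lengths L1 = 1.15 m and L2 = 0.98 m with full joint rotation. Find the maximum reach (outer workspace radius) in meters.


r_max = L1 + L2 = 1.15 + 0.98 = 2.1300

2.1300 m


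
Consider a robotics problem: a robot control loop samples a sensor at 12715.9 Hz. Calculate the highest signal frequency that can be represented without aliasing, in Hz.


f_max = f_s/2 = 12715.9/2 = 6357.9500

6357.9500 Hz


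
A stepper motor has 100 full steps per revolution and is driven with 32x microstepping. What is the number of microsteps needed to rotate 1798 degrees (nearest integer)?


step_size = 360/(100*32) = 360/3200 = 0.112500 deg
n = 1798/(360/3200) = 1798*3200/360 = 15982.2222 -> 15982

15982 steps


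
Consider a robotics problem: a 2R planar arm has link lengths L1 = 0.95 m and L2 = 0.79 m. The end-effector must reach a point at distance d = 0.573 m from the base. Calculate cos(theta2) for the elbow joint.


cos(th2) = (d^2 - L1^2 - L2^2)/(2*L1*L2) = (0.573^2 - 0.95^2 - 0.79^2)/(2*0.95*0.79) = -0.7983

-0.7983


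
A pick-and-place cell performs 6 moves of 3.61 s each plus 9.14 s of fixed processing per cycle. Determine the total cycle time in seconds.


T = 6*3.61 + 9.14 = 30.8000

30.8000 s


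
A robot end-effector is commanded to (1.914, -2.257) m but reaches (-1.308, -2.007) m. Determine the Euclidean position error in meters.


dx = -1.308 - (1.914) = -3.2220, dy = -2.007 - (-2.257) = 0.2500
err = sqrt(10.381284 + 0.062500) = 3.2317

3.2317 m


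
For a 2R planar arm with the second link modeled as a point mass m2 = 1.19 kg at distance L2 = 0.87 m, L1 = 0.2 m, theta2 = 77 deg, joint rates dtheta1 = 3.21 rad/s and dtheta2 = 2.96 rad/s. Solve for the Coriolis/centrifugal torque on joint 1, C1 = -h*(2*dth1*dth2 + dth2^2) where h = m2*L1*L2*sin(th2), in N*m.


h = m2*L1*L2*sin(th2) = 1.19*0.2*0.87*sin(77 deg) = 0.201753
C1 = -h*(2*3.21*2.96 + 2.96^2) = -0.201753*27.7648 = -5.6016

-5.6016 N*m


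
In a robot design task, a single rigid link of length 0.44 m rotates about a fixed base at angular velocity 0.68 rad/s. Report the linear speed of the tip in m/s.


v = L*omega = 0.44 * 0.68 = 0.2992

0.2992 m/s


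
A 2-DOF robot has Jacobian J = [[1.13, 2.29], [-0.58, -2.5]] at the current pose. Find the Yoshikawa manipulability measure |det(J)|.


det(J) = 1.13*-2.5 - (2.29)*(-0.58) = -1.4968
|det(J)| = 1.4968

1.4968


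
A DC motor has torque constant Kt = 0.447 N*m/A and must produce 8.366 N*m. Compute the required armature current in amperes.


I = tau / Kt = 8.366/0.447 = 18.7159

18.7159 A


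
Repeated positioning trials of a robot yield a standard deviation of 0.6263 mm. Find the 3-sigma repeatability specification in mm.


repeatability = 3*sigma = 3*0.6263 = 1.8789

1.8789 mm


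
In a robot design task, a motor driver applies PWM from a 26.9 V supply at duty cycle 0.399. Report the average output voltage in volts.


V_avg = V_supply * D = 26.9*0.399 = 10.7331

10.7331 V


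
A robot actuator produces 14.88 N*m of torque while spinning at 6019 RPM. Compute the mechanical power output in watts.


omega = 6019 * 2*pi/60 = 630.308206 rad/s
P = tau * omega = 14.88 * 630.308206 = 9378.9861

9378.9861 W


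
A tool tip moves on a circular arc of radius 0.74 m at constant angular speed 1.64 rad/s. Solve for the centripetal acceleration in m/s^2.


a_c = omega^2 * r = 1.64^2 * 0.74 = 1.9903

1.9903 m/s^2


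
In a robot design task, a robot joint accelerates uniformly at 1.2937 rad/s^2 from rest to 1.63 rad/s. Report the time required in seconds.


t = delta_omega / alpha = 1.63 / 1.2937 = 1.2600

1.2600 s


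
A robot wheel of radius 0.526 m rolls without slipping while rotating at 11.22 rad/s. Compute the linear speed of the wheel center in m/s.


v = omega * r = 11.22 * 0.526 = 5.9017

5.9017 m/s


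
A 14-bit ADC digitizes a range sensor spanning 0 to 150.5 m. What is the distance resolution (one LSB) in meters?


res = range / 2^n = 150.5/2^14 = 150.5/16384 = 0.0092

0.0092 m


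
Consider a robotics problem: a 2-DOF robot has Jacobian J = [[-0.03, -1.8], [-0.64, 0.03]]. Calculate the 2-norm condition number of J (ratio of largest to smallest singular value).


JJ^T eigenvalues: trace(JJ^T) = 3.6514, det(JJ^T) = det(J)^2 = 1.32917841
s_max^2 = (3.6514 + sqrt(8.01600832))/2 = 3.24132780
s_min^2 = (3.6514 - sqrt(8.01600832))/2 = 0.41007220
kappa = s_max/s_min = sqrt(3.24132780/0.41007220) = 2.8115

2.8115


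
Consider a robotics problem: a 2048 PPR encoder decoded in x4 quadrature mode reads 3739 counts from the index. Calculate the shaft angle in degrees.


angle = counts * 360 / (PPR*4) = 3739 * 360 / 8192 = 164.3115

164.3115 degrees


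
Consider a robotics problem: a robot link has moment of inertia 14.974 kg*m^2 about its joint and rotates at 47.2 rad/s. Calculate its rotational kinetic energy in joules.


KE = (1/2)*I*omega^2 = 0.5*14.974*47.2^2 = 16679.8381

16679.8381 J


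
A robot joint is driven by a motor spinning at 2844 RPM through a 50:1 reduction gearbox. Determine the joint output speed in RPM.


omega_joint = omega_motor / N = 2844 / 50 = 56.8800

56.8800 RPM


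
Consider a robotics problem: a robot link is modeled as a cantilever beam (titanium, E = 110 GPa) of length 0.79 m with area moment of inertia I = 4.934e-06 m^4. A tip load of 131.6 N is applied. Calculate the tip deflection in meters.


delta = F*L^3/(3*E*I) = 131.6*0.79^3/(3*1.100e+11*4.934e-06)
      = 64.8839324/1628220 = 3.9850e-05

3.9850e-05 m


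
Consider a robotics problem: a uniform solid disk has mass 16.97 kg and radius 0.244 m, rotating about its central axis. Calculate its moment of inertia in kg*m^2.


I = (1/2)*m*R^2 = 0.5*16.97*0.244^2 = 0.5052

0.5052 kg*m^2


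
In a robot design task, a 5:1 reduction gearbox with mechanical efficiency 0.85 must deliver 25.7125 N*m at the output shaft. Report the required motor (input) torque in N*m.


tau_in = tau_out / (N * eta) = 25.7125 / (5 * 0.85) = 6.0500

6.0500 N*m


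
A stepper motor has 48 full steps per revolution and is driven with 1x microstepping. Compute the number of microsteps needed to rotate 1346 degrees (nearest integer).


step_size = 360/(48*1) = 360/48 = 7.500000 deg
n = 1346/(360/48) = 1346*48/360 = 179.4667 -> 179

179 steps


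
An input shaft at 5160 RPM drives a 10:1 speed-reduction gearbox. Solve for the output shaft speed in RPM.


omega_out = omega_in / N = 5160 / 10 = 516.0000

516.0000 RPM


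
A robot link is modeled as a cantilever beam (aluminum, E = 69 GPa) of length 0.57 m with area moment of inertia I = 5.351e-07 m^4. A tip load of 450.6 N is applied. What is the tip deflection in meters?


delta = F*L^3/(3*E*I) = 450.6*0.57^3/(3*6.900e+10*5.351e-07)
      = 83.4479658/110765.7 = 7.5337e-04

7.5337e-04 m


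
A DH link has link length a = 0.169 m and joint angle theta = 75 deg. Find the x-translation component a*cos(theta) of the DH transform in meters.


a*cos(theta) = 0.169*cos(75 deg) = 0.0437

0.0437 m


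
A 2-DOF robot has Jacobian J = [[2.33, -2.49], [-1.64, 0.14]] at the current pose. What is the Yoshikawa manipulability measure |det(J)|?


det(J) = 2.33*0.14 - (-2.49)*(-1.64) = -3.7574
|det(J)| = 3.7574

3.7574


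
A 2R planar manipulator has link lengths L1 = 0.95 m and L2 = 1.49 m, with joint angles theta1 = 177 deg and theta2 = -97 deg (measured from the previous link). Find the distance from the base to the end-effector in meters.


x = L1*cos(th1) + L2*cos(th1+th2) = -0.689962
y = L1*sin(th1) + L2*sin(th1+th2) = 1.517083
d = sqrt(x^2 + y^2) = sqrt(0.476048 + 2.301541) = 1.6666

1.6666 m


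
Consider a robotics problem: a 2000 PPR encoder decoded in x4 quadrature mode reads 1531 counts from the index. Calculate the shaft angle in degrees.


angle = counts * 360 / (PPR*4) = 1531 * 360 / 8000 = 68.8950

68.8950 degrees


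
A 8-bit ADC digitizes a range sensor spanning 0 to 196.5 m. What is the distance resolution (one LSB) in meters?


res = range / 2^n = 196.5/2^8 = 196.5/256 = 0.7676

0.7676 m


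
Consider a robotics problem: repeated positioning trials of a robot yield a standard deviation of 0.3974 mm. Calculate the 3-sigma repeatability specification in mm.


repeatability = 3*sigma = 3*0.3974 = 1.1922

1.1922 mm


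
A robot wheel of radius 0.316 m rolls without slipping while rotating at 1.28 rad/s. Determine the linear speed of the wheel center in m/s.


v = omega * r = 1.28 * 0.316 = 0.4045

0.4045 m/s


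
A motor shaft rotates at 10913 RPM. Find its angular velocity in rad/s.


omega = 10913 * 2*pi/60 = 1142.8067

1142.8067 rad/s


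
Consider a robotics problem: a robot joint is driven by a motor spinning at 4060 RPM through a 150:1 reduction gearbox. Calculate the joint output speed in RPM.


omega_joint = omega_motor / N = 4060 / 150 = 27.0667

27.0667 RPM


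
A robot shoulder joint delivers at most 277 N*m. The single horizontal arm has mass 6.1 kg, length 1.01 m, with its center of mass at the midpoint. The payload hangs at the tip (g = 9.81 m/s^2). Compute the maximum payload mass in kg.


tau_arm = m_arm*g*(L/2) = 6.1*9.81*1.01/2 = 30.2197 N*m
tau_payload = tau_max - tau_arm = 277 - 30.2197 = 246.7803
m_payload = tau_payload / (g*L) = 246.7803 / (9.81*1.01) = 24.9069

24.9069 kg


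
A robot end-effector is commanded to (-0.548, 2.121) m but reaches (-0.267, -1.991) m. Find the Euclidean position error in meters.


dx = -0.267 - (-0.548) = 0.2810, dy = -1.991 - (2.121) = -4.1120
err = sqrt(0.078961 + 16.908544) = 4.1216

4.1216 m


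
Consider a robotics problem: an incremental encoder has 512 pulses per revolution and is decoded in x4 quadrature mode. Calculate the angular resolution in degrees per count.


resolution = 360 / (PPR * 4) = 360 / 2048 = 0.1758

0.1758 degrees


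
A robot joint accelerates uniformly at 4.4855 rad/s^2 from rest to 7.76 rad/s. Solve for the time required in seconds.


t = delta_omega / alpha = 7.76 / 4.4855 = 1.7300

1.7300 s


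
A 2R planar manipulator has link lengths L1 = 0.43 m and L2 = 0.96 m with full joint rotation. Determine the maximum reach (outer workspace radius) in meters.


r_max = L1 + L2 = 0.43 + 0.96 = 1.3900

1.3900 m


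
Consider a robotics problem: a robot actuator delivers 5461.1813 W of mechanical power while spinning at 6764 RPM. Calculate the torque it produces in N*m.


omega = 6764 * 2*pi/60 = 708.324424 rad/s
tau = P / omega = 5461.1813 / 708.324424 = 7.7100

7.7100 N*m


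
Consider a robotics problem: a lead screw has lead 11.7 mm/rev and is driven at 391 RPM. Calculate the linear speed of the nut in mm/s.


v = lead * (RPM/60) = 11.7*391/60 = 76.2450

76.2450 mm/s


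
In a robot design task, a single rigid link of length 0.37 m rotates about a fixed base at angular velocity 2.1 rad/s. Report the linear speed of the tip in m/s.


v = L*omega = 0.37 * 2.1 = 0.7770

0.7770 m/s


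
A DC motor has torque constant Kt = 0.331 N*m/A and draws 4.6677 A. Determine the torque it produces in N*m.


tau = Kt * I = 0.331*4.6677 = 1.5450

1.5450 N*m


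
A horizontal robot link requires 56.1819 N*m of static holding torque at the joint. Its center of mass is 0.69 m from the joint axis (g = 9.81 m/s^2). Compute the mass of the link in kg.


m = tau / (g*L) = 56.1819 / (9.81 * 0.69) = 8.3000

8.3000 kg


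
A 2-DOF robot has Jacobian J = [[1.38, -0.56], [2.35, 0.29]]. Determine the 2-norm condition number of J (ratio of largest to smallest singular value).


JJ^T eigenvalues: trace(JJ^T) = 7.8246, det(JJ^T) = det(J)^2 = 2.94534244
s_max^2 = (7.8246 + sqrt(49.44299540))/2 = 7.42808567
s_min^2 = (7.8246 - sqrt(49.44299540))/2 = 0.39651433
kappa = s_max/s_min = sqrt(7.42808567/0.39651433) = 4.3282

4.3282


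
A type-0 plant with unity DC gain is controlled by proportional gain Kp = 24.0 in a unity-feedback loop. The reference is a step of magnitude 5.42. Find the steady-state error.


e_ss = R/(1 + Kp) = 5.42/(1 + 24.0) = 5.42/25.0000 = 0.2168

0.2168


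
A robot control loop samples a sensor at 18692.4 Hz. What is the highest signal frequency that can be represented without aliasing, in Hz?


f_max = f_s/2 = 18692.4/2 = 9346.2000

9346.2000 Hz


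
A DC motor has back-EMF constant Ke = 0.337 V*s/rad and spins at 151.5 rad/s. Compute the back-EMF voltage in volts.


V_emf = Ke * omega = 0.337*151.5 = 51.0555

51.0555 V


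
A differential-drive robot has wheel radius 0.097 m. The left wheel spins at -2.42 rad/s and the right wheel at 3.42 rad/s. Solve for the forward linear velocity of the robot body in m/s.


v = r*(wR + wL)/2 = 0.097*(3.42 + -2.42)/2 = 0.0485

0.0485 m/s


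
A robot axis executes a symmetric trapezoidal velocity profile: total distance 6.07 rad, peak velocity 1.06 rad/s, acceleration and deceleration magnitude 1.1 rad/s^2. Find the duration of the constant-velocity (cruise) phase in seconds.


t_acc = v/a = 0.963636 s, d_acc = v^2/(2a) = 0.510727 rad each
d_cruise = 6.07 - 2*0.510727 = 5.048546 rad
t_cruise = d_cruise/v = 5.048546/1.06 = 4.7628

4.7628 s


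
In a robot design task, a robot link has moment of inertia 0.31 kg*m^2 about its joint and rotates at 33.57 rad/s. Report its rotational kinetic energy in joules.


KE = (1/2)*I*omega^2 = 0.5*0.31*33.57^2 = 174.6765

174.6765 J


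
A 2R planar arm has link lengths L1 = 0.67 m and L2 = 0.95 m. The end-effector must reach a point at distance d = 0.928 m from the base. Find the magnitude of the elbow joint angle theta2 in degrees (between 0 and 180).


cos(th2) = (d^2 - L1^2 - L2^2)/(2*L1*L2) = (0.928^2 - 0.67^2 - 0.95^2)/(2*0.67*0.95) = -0.38508720
th2 = acos(-0.38508720) = 112.6492 deg

112.6492 degrees


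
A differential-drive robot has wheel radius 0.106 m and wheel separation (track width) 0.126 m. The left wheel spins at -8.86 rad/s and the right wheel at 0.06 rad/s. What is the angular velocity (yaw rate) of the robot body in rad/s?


omega = r*(wR - wL)/L = 0.106*(0.06 - (-8.86))/0.126 = 7.5041

7.5041 rad/s


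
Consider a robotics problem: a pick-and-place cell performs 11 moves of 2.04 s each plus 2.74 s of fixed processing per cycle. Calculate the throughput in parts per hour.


T_cycle = 11*2.04 + 2.74 = 25.1800 s
rate = 3600/T = 142.9706

142.9706 parts/hour


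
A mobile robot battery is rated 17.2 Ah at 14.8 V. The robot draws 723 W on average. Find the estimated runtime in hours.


E = 17.2*14.8 = 254.5600 Wh
t = E/P = 254.5600/723 = 0.3521

0.3521 hours


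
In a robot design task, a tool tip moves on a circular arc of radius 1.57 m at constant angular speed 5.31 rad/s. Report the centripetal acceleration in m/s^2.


a_c = omega^2 * r = 5.31^2 * 1.57 = 44.2679

44.2679 m/s^2


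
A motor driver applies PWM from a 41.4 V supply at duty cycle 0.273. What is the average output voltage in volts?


V_avg = V_supply * D = 41.4*0.273 = 11.3022

11.3022 V


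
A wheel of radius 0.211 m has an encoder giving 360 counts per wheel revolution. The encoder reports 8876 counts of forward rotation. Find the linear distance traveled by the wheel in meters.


revs = 8876/360 = 24.655556
d = revs * 2*pi*r = 24.655556 * 2*pi*0.211 = 32.6872

32.6872 m


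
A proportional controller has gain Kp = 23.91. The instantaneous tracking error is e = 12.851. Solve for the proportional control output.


u_P = Kp * e = 23.91 * 12.851 = 307.2674

307.2674


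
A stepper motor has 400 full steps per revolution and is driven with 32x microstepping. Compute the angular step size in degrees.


step = 360/(400*32) = 360/12800 = 0.0281

0.0281 degrees


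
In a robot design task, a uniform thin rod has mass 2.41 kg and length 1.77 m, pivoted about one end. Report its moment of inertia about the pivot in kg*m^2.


I = (1/3)*m*L^2 = (1/3)*2.41*1.77^2 = 2.5168

2.5168 kg*m^2


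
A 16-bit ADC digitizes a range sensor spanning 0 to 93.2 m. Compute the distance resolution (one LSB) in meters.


res = range / 2^n = 93.2/2^16 = 93.2/65536 = 0.0014

0.0014 m


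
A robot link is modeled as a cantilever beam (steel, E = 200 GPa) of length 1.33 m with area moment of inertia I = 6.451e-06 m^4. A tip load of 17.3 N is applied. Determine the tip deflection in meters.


delta = F*L^3/(3*E*I) = 17.3*1.33^3/(3*2.000e+11*6.451e-06)
      = 40.7006201/3870600 = 1.0515e-05

1.0515e-05 m


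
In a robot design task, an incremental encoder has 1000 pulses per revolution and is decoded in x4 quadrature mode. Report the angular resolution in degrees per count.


resolution = 360 / (PPR * 4) = 360 / 4000 = 0.0900

0.0900 degrees


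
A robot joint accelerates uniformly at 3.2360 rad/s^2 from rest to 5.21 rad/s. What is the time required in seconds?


t = delta_omega / alpha = 5.21 / 3.2360 = 1.6100

1.6100 s


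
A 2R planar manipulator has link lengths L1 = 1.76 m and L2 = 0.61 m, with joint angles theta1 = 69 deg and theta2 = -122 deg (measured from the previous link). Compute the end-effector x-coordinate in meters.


x = L1*cos(th1) + L2*cos(th1+th2) = 1.76*cos(69 deg) + 0.61*cos(-53 deg) = 0.9978

0.9978 m


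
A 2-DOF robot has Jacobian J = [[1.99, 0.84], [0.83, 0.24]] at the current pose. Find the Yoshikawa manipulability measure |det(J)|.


det(J) = 1.99*0.24 - (0.84)*(0.83) = -0.2196
|det(J)| = 0.2196

0.2196


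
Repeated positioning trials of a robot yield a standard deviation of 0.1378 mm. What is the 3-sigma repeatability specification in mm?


repeatability = 3*sigma = 3*0.1378 = 0.4134

0.4134 mm


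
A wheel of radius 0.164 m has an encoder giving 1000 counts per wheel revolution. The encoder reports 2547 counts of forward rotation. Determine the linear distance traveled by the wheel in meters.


revs = 2547/1000 = 2.547000
d = revs * 2*pi*r = 2.547000 * 2*pi*0.164 = 2.6245

2.6245 m


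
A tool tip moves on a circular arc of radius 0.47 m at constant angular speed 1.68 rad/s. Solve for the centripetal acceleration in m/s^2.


a_c = omega^2 * r = 1.68^2 * 0.47 = 1.3265

1.3265 m/s^2


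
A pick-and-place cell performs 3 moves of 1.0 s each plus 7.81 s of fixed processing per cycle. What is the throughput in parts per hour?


T_cycle = 3*1.0 + 7.81 = 10.8100 s
rate = 3600/T = 333.0250

333.0250 parts/hour


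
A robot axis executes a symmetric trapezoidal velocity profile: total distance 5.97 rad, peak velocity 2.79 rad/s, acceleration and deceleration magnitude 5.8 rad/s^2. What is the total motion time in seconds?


t_acc = v/a = 2.79/5.8 = 0.481034 s
d_acc = v^2/(2a) = 0.671043 rad (each ramp)
d_cruise = 5.97 - 2*0.671043 = 4.627914 rad
t_cruise = 4.627914/2.79 = 1.658751 s
t_total = 2*0.481034 + 1.658751 = 2.6208

2.6208 s


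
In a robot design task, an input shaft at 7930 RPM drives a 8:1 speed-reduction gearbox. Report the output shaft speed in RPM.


omega_out = omega_in / N = 7930 / 8 = 991.2500

991.2500 RPM


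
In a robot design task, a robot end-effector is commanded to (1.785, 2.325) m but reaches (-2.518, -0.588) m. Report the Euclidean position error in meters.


dx = -2.518 - (1.785) = -4.3030, dy = -0.588 - (2.325) = -2.9130
err = sqrt(18.515809 + 8.485569) = 5.1963

5.1963 m


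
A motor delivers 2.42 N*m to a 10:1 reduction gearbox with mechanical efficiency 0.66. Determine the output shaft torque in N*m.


tau_out = tau_in * N * eta = 2.42 * 10 * 0.66 = 15.9720

15.9720 N*m


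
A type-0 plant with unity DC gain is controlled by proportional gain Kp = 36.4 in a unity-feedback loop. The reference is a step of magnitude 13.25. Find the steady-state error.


e_ss = R/(1 + Kp) = 13.25/(1 + 36.4) = 13.25/37.4000 = 0.3543

0.3543


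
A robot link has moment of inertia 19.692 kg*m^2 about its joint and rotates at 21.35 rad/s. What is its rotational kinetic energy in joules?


KE = (1/2)*I*omega^2 = 0.5*19.692*21.35^2 = 4488.0283

4488.0283 J


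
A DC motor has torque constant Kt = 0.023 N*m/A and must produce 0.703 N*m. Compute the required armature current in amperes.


I = tau / Kt = 0.703/0.023 = 30.5652

30.5652 A


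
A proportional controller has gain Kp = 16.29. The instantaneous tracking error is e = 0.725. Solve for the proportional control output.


u_P = Kp * e = 16.29 * 0.725 = 11.8102

11.8102


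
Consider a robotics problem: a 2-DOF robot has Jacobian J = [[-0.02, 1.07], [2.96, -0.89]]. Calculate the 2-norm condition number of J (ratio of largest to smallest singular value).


JJ^T eigenvalues: trace(JJ^T) = 10.6990, det(JJ^T) = det(J)^2 = 9.91872036
s_max^2 = (10.6990 + sqrt(74.79371956))/2 = 9.67366812
s_min^2 = (10.6990 - sqrt(74.79371956))/2 = 1.02533188
kappa = s_max/s_min = sqrt(9.67366812/1.02533188) = 3.0716

3.0716


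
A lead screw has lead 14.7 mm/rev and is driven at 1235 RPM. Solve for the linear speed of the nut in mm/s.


v = lead * (RPM/60) = 14.7*1235/60 = 302.5750

302.5750 mm/s


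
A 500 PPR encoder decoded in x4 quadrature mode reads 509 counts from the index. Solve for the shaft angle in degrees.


angle = counts * 360 / (PPR*4) = 509 * 360 / 2000 = 91.6200

91.6200 degrees


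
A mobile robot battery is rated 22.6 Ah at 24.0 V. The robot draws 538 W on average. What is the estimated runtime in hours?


E = 22.6*24.0 = 542.4000 Wh
t = E/P = 542.4000/538 = 1.0082

1.0082 hours


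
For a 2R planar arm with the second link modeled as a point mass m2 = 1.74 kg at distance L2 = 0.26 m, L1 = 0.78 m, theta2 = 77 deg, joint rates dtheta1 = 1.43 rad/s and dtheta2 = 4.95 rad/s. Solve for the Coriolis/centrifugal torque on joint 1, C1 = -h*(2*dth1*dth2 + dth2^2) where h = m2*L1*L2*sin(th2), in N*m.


h = m2*L1*L2*sin(th2) = 1.74*0.78*0.26*sin(77 deg) = 0.343828
C1 = -h*(2*1.43*4.95 + 4.95^2) = -0.343828*38.6595 = -13.2922

-13.2922 N*m


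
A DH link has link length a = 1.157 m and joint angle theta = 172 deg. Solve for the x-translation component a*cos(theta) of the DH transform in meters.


a*cos(theta) = 1.157*cos(172 deg) = -1.1457

-1.1457 m


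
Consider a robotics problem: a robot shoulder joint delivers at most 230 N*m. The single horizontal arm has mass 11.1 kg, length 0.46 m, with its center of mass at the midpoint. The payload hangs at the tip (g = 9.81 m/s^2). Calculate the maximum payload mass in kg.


tau_arm = m_arm*g*(L/2) = 11.1*9.81*0.46/2 = 25.0449 N*m
tau_payload = tau_max - tau_arm = 230 - 25.0449 = 204.9551
m_payload = tau_payload / (g*L) = 204.9551 / (9.81*0.46) = 45.4184

45.4184 kg


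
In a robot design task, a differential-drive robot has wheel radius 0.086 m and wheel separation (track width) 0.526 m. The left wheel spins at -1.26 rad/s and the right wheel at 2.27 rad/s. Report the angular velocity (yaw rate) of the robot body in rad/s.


omega = r*(wR - wL)/L = 0.086*(2.27 - (-1.26))/0.526 = 0.5771

0.5771 rad/s


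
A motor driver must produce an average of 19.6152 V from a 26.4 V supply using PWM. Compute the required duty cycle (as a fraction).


D = V_avg/V_supply = 19.6152/26.4 = 0.7430

0.7430


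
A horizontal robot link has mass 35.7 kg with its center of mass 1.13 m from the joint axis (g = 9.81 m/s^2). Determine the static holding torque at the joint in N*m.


tau = m*g*L = 35.7 * 9.81 * 1.13 = 395.7452

395.7452 N*m


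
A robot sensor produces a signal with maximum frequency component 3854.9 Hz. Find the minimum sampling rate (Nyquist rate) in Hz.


f_s,min = 2*f_max = 2*3854.9 = 7709.8000

7709.8000 Hz


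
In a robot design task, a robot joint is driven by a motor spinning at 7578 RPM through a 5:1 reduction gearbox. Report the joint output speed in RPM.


omega_joint = omega_motor / N = 7578 / 5 = 1515.6000

1515.6000 RPM


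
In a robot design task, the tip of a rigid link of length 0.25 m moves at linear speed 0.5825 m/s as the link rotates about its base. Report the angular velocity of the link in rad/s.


omega = v / L = 0.5825 / 0.25 = 2.3300

2.3300 rad/s


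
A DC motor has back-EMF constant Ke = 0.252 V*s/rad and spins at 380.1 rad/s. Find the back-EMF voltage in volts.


V_emf = Ke * omega = 0.252*380.1 = 95.7852

95.7852 V


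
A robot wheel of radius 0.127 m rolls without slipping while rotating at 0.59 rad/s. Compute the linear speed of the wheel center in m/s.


v = omega * r = 0.59 * 0.127 = 0.0749

0.0749 m/s


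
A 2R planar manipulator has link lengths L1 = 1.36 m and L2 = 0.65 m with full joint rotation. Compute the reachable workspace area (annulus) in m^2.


r_max = L1 + L2 = 2.0100, r_min = |L1 - L2| = 0.7100
A = pi*(r_max^2 - r_min^2) = pi*(4.0401 - 0.5041) = 11.1087

11.1087 m^2


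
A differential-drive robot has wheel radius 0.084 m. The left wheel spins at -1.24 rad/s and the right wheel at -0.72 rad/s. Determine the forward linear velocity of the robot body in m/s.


v = r*(wR + wL)/2 = 0.084*(-0.72 + -1.24)/2 = -0.0823

-0.0823 m/s


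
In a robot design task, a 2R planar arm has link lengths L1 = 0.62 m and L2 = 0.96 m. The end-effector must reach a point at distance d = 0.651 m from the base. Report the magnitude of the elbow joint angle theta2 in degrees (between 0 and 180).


cos(th2) = (d^2 - L1^2 - L2^2)/(2*L1*L2) = (0.651^2 - 0.62^2 - 0.96^2)/(2*0.62*0.96) = -0.74109459
th2 = acos(-0.74109459) = 137.8247 deg

137.8247 degrees


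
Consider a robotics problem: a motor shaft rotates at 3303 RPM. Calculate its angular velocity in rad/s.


omega = 3303 * 2*pi/60 = 345.8894

345.8894 rad/s


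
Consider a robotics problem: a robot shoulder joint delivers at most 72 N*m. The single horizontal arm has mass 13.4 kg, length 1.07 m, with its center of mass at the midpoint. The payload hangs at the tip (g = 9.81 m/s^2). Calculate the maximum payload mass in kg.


tau_arm = m_arm*g*(L/2) = 13.4*9.81*1.07/2 = 70.3279 N*m
tau_payload = tau_max - tau_arm = 72 - 70.3279 = 1.6721
m_payload = tau_payload / (g*L) = 1.6721 / (9.81*1.07) = 0.1593

0.1593 kg


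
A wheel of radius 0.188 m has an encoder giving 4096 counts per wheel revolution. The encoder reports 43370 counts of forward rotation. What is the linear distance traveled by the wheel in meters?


revs = 43370/4096 = 10.588379
d = revs * 2*pi*r = 10.588379 * 2*pi*0.188 = 12.5074

12.5074 m


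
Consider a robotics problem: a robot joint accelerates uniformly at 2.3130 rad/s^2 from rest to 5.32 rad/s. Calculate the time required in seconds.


t = delta_omega / alpha = 5.32 / 2.3130 = 2.3000

2.3000 s


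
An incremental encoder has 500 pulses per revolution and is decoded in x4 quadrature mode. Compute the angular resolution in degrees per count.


resolution = 360 / (PPR * 4) = 360 / 2000 = 0.1800

0.1800 degrees


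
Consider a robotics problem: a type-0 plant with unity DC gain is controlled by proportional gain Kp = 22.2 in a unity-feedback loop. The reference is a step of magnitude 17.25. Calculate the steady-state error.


e_ss = R/(1 + Kp) = 17.25/(1 + 22.2) = 17.25/23.2000 = 0.7435

0.7435


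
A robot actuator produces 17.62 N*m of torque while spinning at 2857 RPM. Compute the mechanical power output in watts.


omega = 2857 * 2*pi/60 = 299.184340 rad/s
P = tau * omega = 17.62 * 299.184340 = 5271.6281

5271.6281 W


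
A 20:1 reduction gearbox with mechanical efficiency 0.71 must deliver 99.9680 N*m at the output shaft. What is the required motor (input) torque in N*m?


tau_in = tau_out / (N * eta) = 99.9680 / (20 * 0.71) = 7.0400

7.0400 N*m


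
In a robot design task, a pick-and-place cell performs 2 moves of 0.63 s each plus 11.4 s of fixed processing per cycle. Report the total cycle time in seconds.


T = 2*0.63 + 11.4 = 12.6600

12.6600 s


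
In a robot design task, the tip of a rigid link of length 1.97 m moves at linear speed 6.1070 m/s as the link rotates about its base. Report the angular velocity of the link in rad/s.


omega = v / L = 6.1070 / 1.97 = 3.1000

3.1000 rad/s


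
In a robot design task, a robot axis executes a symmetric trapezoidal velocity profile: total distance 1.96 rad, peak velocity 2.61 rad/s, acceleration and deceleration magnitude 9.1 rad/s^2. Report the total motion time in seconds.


t_acc = v/a = 2.61/9.1 = 0.286813 s
d_acc = v^2/(2a) = 0.374291 rad (each ramp)
d_cruise = 1.96 - 2*0.374291 = 1.211418 rad
t_cruise = 1.211418/2.61 = 0.464145 s
t_total = 2*0.286813 + 0.464145 = 1.0378

1.0378 s


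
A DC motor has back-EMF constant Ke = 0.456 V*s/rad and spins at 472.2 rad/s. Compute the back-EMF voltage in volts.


V_emf = Ke * omega = 0.456*472.2 = 215.3232

215.3232 V


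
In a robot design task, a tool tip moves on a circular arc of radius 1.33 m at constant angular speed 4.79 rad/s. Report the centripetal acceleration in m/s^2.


a_c = omega^2 * r = 4.79^2 * 1.33 = 30.5157

30.5157 m/s^2


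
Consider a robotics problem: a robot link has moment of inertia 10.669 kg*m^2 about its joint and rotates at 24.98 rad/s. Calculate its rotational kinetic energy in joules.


KE = (1/2)*I*omega^2 = 0.5*10.669*24.98^2 = 3328.7301

3328.7301 J


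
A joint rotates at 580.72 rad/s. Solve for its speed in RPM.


RPM = 580.72 * 60/(2*pi) = 5545.4675

5545.4675 RPM


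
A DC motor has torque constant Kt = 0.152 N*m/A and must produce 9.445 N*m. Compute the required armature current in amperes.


I = tau / Kt = 9.445/0.152 = 62.1382

62.1382 A


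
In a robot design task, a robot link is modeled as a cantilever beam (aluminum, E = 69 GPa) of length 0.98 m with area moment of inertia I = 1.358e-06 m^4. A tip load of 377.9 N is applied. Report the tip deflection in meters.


delta = F*L^3/(3*E*I) = 377.9*0.98^3/(3*6.900e+10*1.358e-06)
      = 355.6764568/281106 = 0.0013

0.0013 m


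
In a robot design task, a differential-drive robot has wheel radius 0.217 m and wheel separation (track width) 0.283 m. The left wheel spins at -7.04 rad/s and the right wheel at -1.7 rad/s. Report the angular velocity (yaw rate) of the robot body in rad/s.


omega = r*(wR - wL)/L = 0.217*(-1.7 - (-7.04))/0.283 = 4.0946

4.0946 rad/s


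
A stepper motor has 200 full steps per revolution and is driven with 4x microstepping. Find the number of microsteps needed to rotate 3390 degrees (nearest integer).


step_size = 360/(200*4) = 360/800 = 0.450000 deg
n = 3390/(360/800) = 3390*800/360 = 7533.3333 -> 7533

7533 steps


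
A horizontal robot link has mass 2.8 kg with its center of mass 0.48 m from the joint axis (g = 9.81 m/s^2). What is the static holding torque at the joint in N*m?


tau = m*g*L = 2.8 * 9.81 * 0.48 = 13.1846

13.1846 N*m


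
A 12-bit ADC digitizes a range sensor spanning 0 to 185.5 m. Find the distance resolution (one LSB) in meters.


res = range / 2^n = 185.5/2^12 = 185.5/4096 = 0.0453

0.0453 m


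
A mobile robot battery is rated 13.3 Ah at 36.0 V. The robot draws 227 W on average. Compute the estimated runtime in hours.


E = 13.3*36.0 = 478.8000 Wh
t = E/P = 478.8000/227 = 2.1093

2.1093 hours


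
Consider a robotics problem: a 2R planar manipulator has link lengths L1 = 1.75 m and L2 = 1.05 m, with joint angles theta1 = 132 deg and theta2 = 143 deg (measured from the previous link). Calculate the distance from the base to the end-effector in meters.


x = L1*cos(th1) + L2*cos(th1+th2) = -1.079465
y = L1*sin(th1) + L2*sin(th1+th2) = 0.254499
d = sqrt(x^2 + y^2) = sqrt(1.165245 + 0.064770) = 1.1091

1.1091 m


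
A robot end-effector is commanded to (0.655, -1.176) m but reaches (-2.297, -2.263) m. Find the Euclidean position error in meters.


dx = -2.297 - (0.655) = -2.9520, dy = -2.263 - (-1.176) = -1.0870
err = sqrt(8.714304 + 1.181569) = 3.1458

3.1458 m


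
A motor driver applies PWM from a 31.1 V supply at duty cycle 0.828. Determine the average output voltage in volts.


V_avg = V_supply * D = 31.1*0.828 = 25.7508

25.7508 V


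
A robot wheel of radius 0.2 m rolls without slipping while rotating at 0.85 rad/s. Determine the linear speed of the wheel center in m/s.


v = omega * r = 0.85 * 0.2 = 0.1700

0.1700 m/s


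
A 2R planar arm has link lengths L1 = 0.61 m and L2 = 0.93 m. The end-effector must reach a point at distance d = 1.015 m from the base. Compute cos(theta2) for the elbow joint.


cos(th2) = (d^2 - L1^2 - L2^2)/(2*L1*L2) = (1.015^2 - 0.61^2 - 0.93^2)/(2*0.61*0.93) = -0.1822

-0.1822


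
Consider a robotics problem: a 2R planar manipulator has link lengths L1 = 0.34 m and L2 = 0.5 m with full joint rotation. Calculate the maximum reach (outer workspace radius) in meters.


r_max = L1 + L2 = 0.34 + 0.5 = 0.8400

0.8400 m


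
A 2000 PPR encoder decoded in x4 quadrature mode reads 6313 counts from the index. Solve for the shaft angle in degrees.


angle = counts * 360 / (PPR*4) = 6313 * 360 / 8000 = 284.0850

284.0850 degrees


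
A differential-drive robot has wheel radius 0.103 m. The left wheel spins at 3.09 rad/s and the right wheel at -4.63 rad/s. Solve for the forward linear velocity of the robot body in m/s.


v = r*(wR + wL)/2 = 0.103*(-4.63 + 3.09)/2 = -0.0793

-0.0793 m/s


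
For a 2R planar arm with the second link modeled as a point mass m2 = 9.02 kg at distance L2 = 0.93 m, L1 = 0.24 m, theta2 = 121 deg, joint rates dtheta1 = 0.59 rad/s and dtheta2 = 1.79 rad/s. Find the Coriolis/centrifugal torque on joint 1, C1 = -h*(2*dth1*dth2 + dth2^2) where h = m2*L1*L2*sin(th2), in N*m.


h = m2*L1*L2*sin(th2) = 9.02*0.24*0.93*sin(121 deg) = 1.725704
C1 = -h*(2*0.59*1.79 + 1.79^2) = -1.725704*5.3163 = -9.1744

-9.1744 N*m


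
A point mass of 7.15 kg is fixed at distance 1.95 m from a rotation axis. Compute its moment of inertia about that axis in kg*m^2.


I = m*r^2 = 7.15*1.95^2 = 27.1879

27.1879 kg*m^2


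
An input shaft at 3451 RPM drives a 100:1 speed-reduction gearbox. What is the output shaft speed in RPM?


omega_out = omega_in / N = 3451 / 100 = 34.5100

34.5100 RPM


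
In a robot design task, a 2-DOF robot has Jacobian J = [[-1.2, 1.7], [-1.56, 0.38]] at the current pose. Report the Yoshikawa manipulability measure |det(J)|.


det(J) = -1.2*0.38 - (1.7)*(-1.56) = 2.1960
|det(J)| = 2.1960

2.1960


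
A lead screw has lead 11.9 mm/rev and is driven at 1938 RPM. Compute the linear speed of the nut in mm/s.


v = lead * (RPM/60) = 11.9*1938/60 = 384.3700

384.3700 mm/s


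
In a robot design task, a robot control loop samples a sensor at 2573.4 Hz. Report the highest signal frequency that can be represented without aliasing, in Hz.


f_max = f_s/2 = 2573.4/2 = 1286.7000

1286.7000 Hz


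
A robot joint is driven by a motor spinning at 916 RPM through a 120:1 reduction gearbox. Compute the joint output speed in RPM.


omega_joint = omega_motor / N = 916 / 120 = 7.6333

7.6333 RPM


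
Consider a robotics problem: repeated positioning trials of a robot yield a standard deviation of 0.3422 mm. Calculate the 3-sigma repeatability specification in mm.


repeatability = 3*sigma = 3*0.3422 = 1.0266

1.0266 mm


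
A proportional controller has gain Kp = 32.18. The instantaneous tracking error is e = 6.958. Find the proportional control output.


u_P = Kp * e = 32.18 * 6.958 = 223.9084

223.9084


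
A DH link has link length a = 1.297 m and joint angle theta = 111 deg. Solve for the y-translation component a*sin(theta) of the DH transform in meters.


a*sin(theta) = 1.297*sin(111 deg) = 1.2109

1.2109 m


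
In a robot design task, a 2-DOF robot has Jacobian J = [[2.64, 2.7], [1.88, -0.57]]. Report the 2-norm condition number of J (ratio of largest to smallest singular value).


JJ^T eigenvalues: trace(JJ^T) = 18.1189, det(JJ^T) = det(J)^2 = 43.30692864
s_max^2 = (18.1189 + sqrt(155.06682265))/2 = 15.28574149
s_min^2 = (18.1189 - sqrt(155.06682265))/2 = 2.83315851
kappa = s_max/s_min = sqrt(15.28574149/2.83315851) = 2.3228

2.3228
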